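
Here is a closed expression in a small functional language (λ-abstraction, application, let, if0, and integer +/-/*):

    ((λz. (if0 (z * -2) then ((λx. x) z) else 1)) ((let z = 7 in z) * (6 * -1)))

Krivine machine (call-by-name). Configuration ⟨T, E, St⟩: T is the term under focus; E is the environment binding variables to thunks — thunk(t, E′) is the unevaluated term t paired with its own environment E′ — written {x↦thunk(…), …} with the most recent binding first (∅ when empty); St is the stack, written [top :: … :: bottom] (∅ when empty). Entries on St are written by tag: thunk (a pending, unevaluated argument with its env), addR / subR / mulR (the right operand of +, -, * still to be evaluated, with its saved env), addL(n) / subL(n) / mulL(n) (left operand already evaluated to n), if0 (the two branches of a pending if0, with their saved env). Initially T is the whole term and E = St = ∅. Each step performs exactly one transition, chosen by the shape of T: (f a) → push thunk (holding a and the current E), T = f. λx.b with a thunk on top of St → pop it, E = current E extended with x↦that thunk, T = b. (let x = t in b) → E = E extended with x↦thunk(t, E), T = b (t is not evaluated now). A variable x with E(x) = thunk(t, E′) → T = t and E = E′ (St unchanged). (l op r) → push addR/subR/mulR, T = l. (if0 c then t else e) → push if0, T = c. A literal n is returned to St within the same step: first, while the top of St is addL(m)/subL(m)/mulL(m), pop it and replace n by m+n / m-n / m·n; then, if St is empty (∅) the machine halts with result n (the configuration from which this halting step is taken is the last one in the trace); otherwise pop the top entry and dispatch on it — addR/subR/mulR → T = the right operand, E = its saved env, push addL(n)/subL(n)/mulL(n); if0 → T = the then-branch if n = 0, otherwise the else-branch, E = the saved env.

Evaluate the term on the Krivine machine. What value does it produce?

Answer: 1

Machine steps:
step 0: <T=((λz. (if0 (z * -2) then ((λx. x) z) else 1)) ((let z = 7 in z) * (6 * -1))), E=∅, St=∅>
step 1: <T=(λz. (if0 (z * -2) then ((λx. x) z) else 1)), E=∅, St=[thunk]>
step 2: <T=(if0 (z * -2) then ((λx. x) z) else 1), E={z↦thunk(((let z = 7 in z) * (6 * -1)), ∅)}, St=∅>
step 3: <T=(z * -2), E={z↦thunk(((let z = 7 in z) * (6 * -1)), ∅)}, St=[if0]>
step 4: <T=z, E={z↦thunk(((let z = 7 in z) * (6 * -1)), ∅)}, St=[mulR :: if0]>
step 5: <T=((let z = 7 in z) * (6 * -1)), E=∅, St=[mulR :: if0]>
step 6: <T=(let z = 7 in z), E=∅, St=[mulR :: mulR :: if0]>
step 7: <T=z, E={z↦thunk(7, ∅)}, St=[mulR :: mulR :: if0]>
step 8: <T=7, E=∅, St=[mulR :: mulR :: if0]>
step 9: <T=(6 * -1), E=∅, St=[mulL(7) :: mulR :: if0]>
step 10: <T=6, E=∅, St=[mulR :: mulL(7) :: mulR :: if0]>
step 11: <T=-1, E=∅, St=[mulL(6) :: mulL(7) :: mulR :: if0]>
step 12: <T=-2, E={z↦thunk(((let z = 7 in z) * (6 * -1)), ∅)}, St=[mulL(-42) :: if0]>
step 13: <T=1, E={z↦thunk(((let z = 7 in z) * (6 * -1)), ∅)}, St=∅>
→ final value 1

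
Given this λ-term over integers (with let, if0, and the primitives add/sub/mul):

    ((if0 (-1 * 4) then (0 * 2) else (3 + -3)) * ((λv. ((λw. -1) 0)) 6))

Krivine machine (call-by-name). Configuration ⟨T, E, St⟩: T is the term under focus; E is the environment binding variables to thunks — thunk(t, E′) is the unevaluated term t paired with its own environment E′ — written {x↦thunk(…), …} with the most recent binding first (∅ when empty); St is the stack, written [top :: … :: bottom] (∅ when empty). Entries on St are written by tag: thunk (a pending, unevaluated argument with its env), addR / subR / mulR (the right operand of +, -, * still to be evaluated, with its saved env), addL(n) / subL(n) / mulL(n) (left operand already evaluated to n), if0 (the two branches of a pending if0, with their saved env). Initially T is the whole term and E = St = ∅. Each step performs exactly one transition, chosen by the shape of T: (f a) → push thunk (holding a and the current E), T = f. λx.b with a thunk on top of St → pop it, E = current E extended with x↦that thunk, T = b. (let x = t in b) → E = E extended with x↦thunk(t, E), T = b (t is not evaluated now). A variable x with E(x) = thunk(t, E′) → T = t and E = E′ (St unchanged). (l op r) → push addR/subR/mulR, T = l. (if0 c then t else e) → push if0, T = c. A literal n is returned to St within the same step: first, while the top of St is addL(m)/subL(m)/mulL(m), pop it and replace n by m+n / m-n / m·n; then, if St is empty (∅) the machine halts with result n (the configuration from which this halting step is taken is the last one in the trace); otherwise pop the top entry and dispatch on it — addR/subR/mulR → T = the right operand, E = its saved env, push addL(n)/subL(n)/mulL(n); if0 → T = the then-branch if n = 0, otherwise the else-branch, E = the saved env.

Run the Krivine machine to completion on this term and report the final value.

[0] [T=((if0 (-1 * 4) then (0 * 2) else (3 + -3)) * ((λv. ((λw. -1) 0)) 6)) | E=∅ | St=∅]
[1] [T=(if0 (-1 * 4) then (0 * 2) else (3 + -3)) | E=∅ | St=[mulR]]
[2] [T=(-1 * 4) | E=∅ | St=[if0 :: mulR]]
[3] [T=-1 | E=∅ | St=[mulR :: if0 :: mulR]]
[4] [T=4 | E=∅ | St=[mulL(-1) :: if0 :: mulR]]
[5] [T=(3 + -3) | E=∅ | St=[mulR]]
[6] [T=3 | E=∅ | St=[addR :: mulR]]
[7] [T=-3 | E=∅ | St=[addL(3) :: mulR]]
[8] [T=((λv. ((λw. -1) 0)) 6) | E=∅ | St=[mulL(0)]]
[9] [T=(λv. ((λw. -1) 0)) | E=∅ | St=[thunk :: mulL(0)]]
[10] [T=((λw. -1) 0) | E={v↦thunk(6, ∅)} | St=[mulL(0)]]
[11] [T=(λw. -1) | E={v↦thunk(6, ∅)} | St=[thunk :: mulL(0)]]
[12] [T=-1 | E={w↦thunk(0, {v↦thunk(6, ∅)}), v↦thunk(6, ∅)} | St=[mulL(0)]]
→ final value 0

Answer: 0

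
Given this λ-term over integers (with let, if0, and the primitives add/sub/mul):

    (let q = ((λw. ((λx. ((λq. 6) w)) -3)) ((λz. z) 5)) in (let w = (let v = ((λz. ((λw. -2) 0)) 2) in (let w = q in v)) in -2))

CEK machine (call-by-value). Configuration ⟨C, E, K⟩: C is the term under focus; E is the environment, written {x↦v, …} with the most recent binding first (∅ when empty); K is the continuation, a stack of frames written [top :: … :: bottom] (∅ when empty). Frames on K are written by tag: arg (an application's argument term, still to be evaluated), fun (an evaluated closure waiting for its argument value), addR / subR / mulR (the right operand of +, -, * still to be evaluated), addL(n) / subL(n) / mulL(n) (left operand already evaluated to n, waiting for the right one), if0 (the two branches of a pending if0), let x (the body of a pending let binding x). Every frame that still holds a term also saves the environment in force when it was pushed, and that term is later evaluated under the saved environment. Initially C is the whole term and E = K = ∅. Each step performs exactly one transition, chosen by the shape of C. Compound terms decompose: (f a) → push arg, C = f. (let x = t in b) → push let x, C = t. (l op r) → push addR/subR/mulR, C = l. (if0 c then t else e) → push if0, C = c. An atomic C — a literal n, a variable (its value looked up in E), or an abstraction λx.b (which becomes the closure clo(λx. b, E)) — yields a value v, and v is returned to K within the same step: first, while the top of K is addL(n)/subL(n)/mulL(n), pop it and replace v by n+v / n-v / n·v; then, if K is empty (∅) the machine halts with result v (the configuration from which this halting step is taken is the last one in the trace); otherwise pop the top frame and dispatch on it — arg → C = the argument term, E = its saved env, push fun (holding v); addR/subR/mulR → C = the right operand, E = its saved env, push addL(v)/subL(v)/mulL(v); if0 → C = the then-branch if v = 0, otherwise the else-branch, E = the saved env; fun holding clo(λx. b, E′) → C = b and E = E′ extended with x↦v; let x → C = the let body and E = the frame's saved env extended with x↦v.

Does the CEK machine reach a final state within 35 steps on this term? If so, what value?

[0] [C=(let q = ((λw. ((λx. ((λq. 6) w)) -3)) ((λz. z) 5)) in (let w = (let v = ((λz. ((λw. -2) 0)) 2) in (let w = q in v)) in -2)) | E=∅ | K=∅]
[1] [C=((λw. ((λx. ((λq. 6) w)) -3)) ((λz. z) 5)) | E=∅ | K=[let q]]
[2] [C=(λw. ((λx. ((λq. 6) w)) -3)) | E=∅ | K=[arg :: let q]]
[3] [C=((λz. z) 5) | E=∅ | K=[fun :: let q]]
[4] [C=(λz. z) | E=∅ | K=[arg :: fun :: let q]]
[5] [C=5 | E=∅ | K=[fun :: fun :: let q]]
[6] [C=z | E={z↦5} | K=[fun :: let q]]
[7] [C=((λx. ((λq. 6) w)) -3) | E={w↦5} | K=[let q]]
[8] [C=(λx. ((λq. 6) w)) | E={w↦5} | K=[arg :: let q]]
[9] [C=-3 | E={w↦5} | K=[fun :: let q]]
[10] [C=((λq. 6) w) | E={x↦-3, w↦5} | K=[let q]]
[11] [C=(λq. 6) | E={x↦-3, w↦5} | K=[arg :: let q]]
[12] [C=w | E={x↦-3, w↦5} | K=[fun :: let q]]
[13] [C=6 | E={q↦5, x↦-3, w↦5} | K=[let q]]
[14] [C=(let w = (let v = ((λz. ((λw. -2) 0)) 2) in (let w = q in v)) in -2) | E={q↦6} | K=∅]
[15] [C=(let v = ((λz. ((λw. -2) 0)) 2) in (let w = q in v)) | E={q↦6} | K=[let w]]
[16] [C=((λz. ((λw. -2) 0)) 2) | E={q↦6} | K=[let v :: let w]]
[17] [C=(λz. ((λw. -2) 0)) | E={q↦6} | K=[arg :: let v :: let w]]
[18] [C=2 | E={q↦6} | K=[fun :: let v :: let w]]
[19] [C=((λw. -2) 0) | E={z↦2, q↦6} | K=[let v :: let w]]
[20] [C=(λw. -2) | E={z↦2, q↦6} | K=[arg :: let v :: let w]]
[21] [C=0 | E={z↦2, q↦6} | K=[fun :: let v :: let w]]
[22] [C=-2 | E={w↦0, z↦2, q↦6} | K=[let v :: let w]]
[23] [C=(let w = q in v) | E={v↦-2, q↦6} | K=[let w]]
[24] [C=q | E={v↦-2, q↦6} | K=[let w :: let w]]
[25] [C=v | E={w↦6, v↦-2, q↦6} | K=[let w]]
[26] [C=-2 | E={w↦-2, q↦6} | K=∅]
→ final value -2

Answer: -2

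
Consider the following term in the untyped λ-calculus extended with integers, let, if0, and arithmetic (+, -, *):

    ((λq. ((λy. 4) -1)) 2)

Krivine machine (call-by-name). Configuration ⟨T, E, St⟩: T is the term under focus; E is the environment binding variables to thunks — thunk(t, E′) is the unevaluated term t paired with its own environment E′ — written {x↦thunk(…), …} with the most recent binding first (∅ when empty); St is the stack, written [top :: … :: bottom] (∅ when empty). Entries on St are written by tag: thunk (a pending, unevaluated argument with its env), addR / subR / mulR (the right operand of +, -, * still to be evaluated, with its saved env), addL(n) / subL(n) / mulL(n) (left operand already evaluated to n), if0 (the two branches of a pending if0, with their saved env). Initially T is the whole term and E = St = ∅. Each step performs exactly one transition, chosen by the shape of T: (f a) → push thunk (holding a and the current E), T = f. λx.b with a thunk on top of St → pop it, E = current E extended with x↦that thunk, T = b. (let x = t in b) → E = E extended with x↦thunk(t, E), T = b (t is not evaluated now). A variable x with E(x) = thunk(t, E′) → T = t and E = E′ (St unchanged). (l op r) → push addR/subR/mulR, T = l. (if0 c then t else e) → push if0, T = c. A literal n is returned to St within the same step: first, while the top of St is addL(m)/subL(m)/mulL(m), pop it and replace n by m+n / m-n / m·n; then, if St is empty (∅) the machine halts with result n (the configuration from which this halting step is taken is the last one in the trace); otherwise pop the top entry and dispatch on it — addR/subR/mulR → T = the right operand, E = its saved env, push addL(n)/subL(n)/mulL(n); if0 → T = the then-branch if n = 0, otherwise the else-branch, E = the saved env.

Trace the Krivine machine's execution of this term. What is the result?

0. ⟨T=((λq. ((λy. 4) -1)) 2); E=∅; St=∅⟩
1. ⟨T=(λq. ((λy. 4) -1)); E=∅; St=[thunk]⟩
2. ⟨T=((λy. 4) -1); E={q↦thunk(2, ∅)}; St=∅⟩
3. ⟨T=(λy. 4); E={q↦thunk(2, ∅)}; St=[thunk]⟩
4. ⟨T=4; E={y↦thunk(-1, {q↦thunk(2, ∅)}), q↦thunk(2, ∅)}; St=∅⟩
→ final value 4

Answer: 4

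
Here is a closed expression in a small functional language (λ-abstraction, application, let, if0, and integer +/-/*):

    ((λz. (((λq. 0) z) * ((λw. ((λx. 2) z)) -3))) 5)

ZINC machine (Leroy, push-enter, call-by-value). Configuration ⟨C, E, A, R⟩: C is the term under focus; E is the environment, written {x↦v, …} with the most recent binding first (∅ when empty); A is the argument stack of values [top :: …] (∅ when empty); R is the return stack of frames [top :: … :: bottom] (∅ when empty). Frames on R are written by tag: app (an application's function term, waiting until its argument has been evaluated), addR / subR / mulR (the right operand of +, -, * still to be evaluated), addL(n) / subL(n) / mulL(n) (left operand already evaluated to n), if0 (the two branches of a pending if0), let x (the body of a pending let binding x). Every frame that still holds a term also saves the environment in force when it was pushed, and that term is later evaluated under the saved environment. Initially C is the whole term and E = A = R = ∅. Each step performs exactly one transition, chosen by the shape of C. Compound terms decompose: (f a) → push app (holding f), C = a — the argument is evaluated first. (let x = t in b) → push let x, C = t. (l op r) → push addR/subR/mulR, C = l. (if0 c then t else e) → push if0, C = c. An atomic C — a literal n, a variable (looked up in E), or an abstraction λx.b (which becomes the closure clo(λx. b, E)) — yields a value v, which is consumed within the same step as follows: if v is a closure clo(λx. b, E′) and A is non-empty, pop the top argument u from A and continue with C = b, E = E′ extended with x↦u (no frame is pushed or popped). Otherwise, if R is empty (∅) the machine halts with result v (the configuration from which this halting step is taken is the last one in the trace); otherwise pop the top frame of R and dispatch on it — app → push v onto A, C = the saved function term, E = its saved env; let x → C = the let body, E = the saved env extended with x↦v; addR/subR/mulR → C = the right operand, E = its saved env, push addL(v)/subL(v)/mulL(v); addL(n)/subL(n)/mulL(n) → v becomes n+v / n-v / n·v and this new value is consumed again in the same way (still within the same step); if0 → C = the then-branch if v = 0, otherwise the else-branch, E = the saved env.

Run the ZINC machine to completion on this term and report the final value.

step 0: [C=((λz. (((λq. 0) z) * ((λw. ((λx. 2) z)) -3))) 5) | E=∅ | A=∅ | R=∅]
step 1: [C=5 | E=∅ | A=∅ | R=[app]]
step 2: [C=(λz. (((λq. 0) z) * ((λw. ((λx. 2) z)) -3))) | E=∅ | A=[5] | R=∅]
step 3: [C=(((λq. 0) z) * ((λw. ((λx. 2) z)) -3)) | E={z↦5} | A=∅ | R=∅]
step 4: [C=((λq. 0) z) | E={z↦5} | A=∅ | R=[mulR]]
step 5: [C=z | E={z↦5} | A=∅ | R=[app :: mulR]]
step 6: [C=(λq. 0) | E={z↦5} | A=[5] | R=[mulR]]
step 7: [C=0 | E={q↦5, z↦5} | A=∅ | R=[mulR]]
step 8: [C=((λw. ((λx. 2) z)) -3) | E={z↦5} | A=∅ | R=[mulL(0)]]
step 9: [C=-3 | E={z↦5} | A=∅ | R=[app :: mulL(0)]]
step 10: [C=(λw. ((λx. 2) z)) | E={z↦5} | A=[-3] | R=[mulL(0)]]
step 11: [C=((λx. 2) z) | E={w↦-3, z↦5} | A=∅ | R=[mulL(0)]]
step 12: [C=z | E={w↦-3, z↦5} | A=∅ | R=[app :: mulL(0)]]
step 13: [C=(λx. 2) | E={w↦-3, z↦5} | A=[5] | R=[mulL(0)]]
step 14: [C=2 | E={x↦5, w↦-3, z↦5} | A=∅ | R=[mulL(0)]]
→ final value 0

Answer: 0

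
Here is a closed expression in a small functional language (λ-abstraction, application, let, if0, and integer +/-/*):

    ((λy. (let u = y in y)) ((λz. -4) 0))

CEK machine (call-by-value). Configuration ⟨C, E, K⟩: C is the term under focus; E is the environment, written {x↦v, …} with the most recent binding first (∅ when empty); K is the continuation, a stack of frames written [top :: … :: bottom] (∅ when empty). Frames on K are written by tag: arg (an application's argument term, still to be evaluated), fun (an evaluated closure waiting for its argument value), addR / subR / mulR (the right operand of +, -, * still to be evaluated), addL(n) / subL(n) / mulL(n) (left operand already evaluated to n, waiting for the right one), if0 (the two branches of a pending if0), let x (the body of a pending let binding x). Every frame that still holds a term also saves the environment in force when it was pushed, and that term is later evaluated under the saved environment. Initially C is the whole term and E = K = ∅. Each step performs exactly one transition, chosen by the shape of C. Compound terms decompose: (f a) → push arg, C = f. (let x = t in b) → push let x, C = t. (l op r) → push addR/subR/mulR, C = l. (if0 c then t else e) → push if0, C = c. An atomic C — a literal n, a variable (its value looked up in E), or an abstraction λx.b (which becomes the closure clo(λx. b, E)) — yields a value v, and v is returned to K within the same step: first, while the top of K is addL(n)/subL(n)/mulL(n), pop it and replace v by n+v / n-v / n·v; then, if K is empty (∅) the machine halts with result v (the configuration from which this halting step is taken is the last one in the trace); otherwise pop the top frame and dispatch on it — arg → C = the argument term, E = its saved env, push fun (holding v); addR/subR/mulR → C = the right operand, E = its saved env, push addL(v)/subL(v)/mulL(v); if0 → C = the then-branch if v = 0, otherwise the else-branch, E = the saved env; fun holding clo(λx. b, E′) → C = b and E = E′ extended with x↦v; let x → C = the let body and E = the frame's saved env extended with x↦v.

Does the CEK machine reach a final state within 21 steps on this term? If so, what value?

t=0: [C=((λy. (let u = y in y)) ((λz. -4) 0)) | E=∅ | K=∅]
t=1: [C=(λy. (let u = y in y)) | E=∅ | K=[arg]]
t=2: [C=((λz. -4) 0) | E=∅ | K=[fun]]
t=3: [C=(λz. -4) | E=∅ | K=[arg :: fun]]
t=4: [C=0 | E=∅ | K=[fun :: fun]]
t=5: [C=-4 | E={z↦0} | K=[fun]]
t=6: [C=(let u = y in y) | E={y↦-4} | K=∅]
t=7: [C=y | E={y↦-4} | K=[let u]]
t=8: [C=y | E={u↦-4, y↦-4} | K=∅]
→ final value -4

Answer: -4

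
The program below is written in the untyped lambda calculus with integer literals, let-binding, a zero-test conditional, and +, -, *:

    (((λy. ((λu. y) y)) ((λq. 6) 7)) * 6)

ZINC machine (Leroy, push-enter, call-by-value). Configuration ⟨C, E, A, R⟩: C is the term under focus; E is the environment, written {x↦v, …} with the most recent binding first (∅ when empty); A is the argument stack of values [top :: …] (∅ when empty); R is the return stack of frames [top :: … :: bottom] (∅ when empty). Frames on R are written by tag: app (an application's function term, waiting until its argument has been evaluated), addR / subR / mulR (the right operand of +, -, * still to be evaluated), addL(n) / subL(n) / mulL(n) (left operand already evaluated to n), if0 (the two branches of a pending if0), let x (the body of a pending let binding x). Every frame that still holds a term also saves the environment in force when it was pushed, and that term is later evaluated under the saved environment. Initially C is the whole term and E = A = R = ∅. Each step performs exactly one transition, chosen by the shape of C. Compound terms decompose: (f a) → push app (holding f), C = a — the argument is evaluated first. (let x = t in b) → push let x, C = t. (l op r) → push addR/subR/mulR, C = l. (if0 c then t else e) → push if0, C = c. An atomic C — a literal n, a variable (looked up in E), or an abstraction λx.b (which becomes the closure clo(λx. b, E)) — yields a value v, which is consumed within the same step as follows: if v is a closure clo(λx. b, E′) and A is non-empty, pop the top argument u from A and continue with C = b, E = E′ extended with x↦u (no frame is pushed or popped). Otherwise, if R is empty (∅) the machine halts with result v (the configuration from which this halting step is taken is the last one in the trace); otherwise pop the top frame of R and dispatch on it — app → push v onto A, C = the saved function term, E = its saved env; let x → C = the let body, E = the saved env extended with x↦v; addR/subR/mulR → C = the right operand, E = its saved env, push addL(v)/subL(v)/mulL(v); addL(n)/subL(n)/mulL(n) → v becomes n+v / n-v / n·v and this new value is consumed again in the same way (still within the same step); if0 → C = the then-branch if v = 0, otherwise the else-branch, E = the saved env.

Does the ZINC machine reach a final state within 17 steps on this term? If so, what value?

Answer: 36

Execution trace:
0. ⟨C=(((λy. ((λu. y) y)) ((λq. 6) 7)) * 6); E=∅; A=∅; R=∅⟩
1. ⟨C=((λy. ((λu. y) y)) ((λq. 6) 7)); E=∅; A=∅; R=[mulR]⟩
2. ⟨C=((λq. 6) 7); E=∅; A=∅; R=[app :: mulR]⟩
3. ⟨C=7; E=∅; A=∅; R=[app :: app :: mulR]⟩
4. ⟨C=(λq. 6); E=∅; A=[7]; R=[app :: mulR]⟩
5. ⟨C=6; E={q↦7}; A=∅; R=[app :: mulR]⟩
6. ⟨C=(λy. ((λu. y) y)); E=∅; A=[6]; R=[mulR]⟩
7. ⟨C=((λu. y) y); E={y↦6}; A=∅; R=[mulR]⟩
8. ⟨C=y; E={y↦6}; A=∅; R=[app :: mulR]⟩
9. ⟨C=(λu. y); E={y↦6}; A=[6]; R=[mulR]⟩
10. ⟨C=y; E={u↦6, y↦6}; A=∅; R=[mulR]⟩
11. ⟨C=6; E=∅; A=∅; R=[mulL(6)]⟩
→ final value 36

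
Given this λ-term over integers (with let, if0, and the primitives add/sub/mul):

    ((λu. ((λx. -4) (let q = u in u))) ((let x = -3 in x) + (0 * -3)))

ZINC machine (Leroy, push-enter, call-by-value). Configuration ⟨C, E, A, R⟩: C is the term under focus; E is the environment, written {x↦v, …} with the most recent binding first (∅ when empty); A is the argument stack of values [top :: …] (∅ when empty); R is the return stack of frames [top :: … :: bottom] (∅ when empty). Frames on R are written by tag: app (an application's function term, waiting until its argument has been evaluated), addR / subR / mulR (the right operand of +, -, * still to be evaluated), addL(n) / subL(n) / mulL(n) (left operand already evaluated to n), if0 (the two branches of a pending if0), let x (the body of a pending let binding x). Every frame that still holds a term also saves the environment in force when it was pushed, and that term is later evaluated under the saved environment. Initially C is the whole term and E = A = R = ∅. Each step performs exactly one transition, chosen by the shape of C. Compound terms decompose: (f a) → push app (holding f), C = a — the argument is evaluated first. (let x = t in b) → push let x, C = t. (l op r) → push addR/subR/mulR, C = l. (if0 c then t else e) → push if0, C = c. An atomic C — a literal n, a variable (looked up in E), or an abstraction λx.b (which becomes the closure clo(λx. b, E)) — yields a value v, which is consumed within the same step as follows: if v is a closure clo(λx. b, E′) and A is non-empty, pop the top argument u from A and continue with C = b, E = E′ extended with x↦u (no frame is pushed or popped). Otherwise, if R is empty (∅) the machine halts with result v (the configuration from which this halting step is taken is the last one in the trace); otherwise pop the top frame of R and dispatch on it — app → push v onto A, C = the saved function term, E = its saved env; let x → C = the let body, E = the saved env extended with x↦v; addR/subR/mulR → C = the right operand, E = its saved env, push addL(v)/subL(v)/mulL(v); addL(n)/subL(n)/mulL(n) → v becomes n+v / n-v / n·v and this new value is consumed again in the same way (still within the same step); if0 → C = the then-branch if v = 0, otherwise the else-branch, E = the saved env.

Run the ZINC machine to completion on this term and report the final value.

0. ⟨C=((λu. ((λx. -4) (let q = u in u))) ((let x = -3 in x) + (0 * -3))); E=∅; A=∅; R=∅⟩
1. ⟨C=((let x = -3 in x) + (0 * -3)); E=∅; A=∅; R=[app]⟩
2. ⟨C=(let x = -3 in x); E=∅; A=∅; R=[addR :: app]⟩
3. ⟨C=-3; E=∅; A=∅; R=[let x :: addR :: app]⟩
4. ⟨C=x; E={x↦-3}; A=∅; R=[addR :: app]⟩
5. ⟨C=(0 * -3); E=∅; A=∅; R=[addL(-3) :: app]⟩
6. ⟨C=0; E=∅; A=∅; R=[mulR :: addL(-3) :: app]⟩
7. ⟨C=-3; E=∅; A=∅; R=[mulL(0) :: addL(-3) :: app]⟩
8. ⟨C=(λu. ((λx. -4) (let q = u in u))); E=∅; A=[-3]; R=∅⟩
9. ⟨C=((λx. -4) (let q = u in u)); E={u↦-3}; A=∅; R=∅⟩
10. ⟨C=(let q = u in u); E={u↦-3}; A=∅; R=[app]⟩
11. ⟨C=u; E={u↦-3}; A=∅; R=[let q :: app]⟩
12. ⟨C=u; E={q↦-3, u↦-3}; A=∅; R=[app]⟩
13. ⟨C=(λx. -4); E={u↦-3}; A=[-3]; R=∅⟩
14. ⟨C=-4; E={x↦-3, u↦-3}; A=∅; R=∅⟩
→ final value -4

Answer: -4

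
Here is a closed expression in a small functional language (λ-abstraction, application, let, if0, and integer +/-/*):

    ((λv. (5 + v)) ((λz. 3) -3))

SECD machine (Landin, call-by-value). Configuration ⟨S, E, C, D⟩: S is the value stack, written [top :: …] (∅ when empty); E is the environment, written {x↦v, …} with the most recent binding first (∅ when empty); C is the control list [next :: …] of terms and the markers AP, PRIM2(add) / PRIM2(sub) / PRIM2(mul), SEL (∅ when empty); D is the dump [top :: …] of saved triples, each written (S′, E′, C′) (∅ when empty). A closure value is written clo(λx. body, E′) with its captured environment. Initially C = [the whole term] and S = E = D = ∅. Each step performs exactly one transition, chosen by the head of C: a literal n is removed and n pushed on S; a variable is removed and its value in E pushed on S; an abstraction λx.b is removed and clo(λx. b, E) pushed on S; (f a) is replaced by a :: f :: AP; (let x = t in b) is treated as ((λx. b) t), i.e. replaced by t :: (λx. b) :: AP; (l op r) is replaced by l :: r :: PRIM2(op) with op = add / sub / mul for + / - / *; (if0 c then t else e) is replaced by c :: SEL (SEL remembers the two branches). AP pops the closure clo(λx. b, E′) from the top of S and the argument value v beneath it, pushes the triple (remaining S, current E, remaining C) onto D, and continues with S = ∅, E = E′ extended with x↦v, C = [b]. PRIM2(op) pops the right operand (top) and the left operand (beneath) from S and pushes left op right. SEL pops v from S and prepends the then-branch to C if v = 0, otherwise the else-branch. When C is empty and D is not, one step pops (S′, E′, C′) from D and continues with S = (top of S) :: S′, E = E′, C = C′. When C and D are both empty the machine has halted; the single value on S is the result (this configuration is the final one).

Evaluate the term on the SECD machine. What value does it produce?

Answer: 8

Machine steps:
step 0: <S=∅, E=∅, C=[((λv. (5 + v)) ((λz. 3) -3))], D=∅>
step 1: <S=∅, E=∅, C=[((λz. 3) -3) :: (λv. (5 + v)) :: AP], D=∅>
step 2: <S=∅, E=∅, C=[-3 :: (λz. 3) :: AP :: (λv. (5 + v)) :: AP], D=∅>
step 3: <S=[-3], E=∅, C=[(λz. 3) :: AP :: (λv. (5 + v)) :: AP], D=∅>
step 4: <S=[clo(λz. 3, ∅) :: -3], E=∅, C=[AP :: (λv. (5 + v)) :: AP], D=∅>
step 5: <S=∅, E={z↦-3}, C=[3], D=[(∅, ∅, [(λv. (5 + v)) :: AP])]>
step 6: <S=[3], E={z↦-3}, C=∅, D=[(∅, ∅, [(λv. (5 + v)) :: AP])]>
step 7: <S=[3], E=∅, C=[(λv. (5 + v)) :: AP], D=∅>
step 8: <S=[clo(λv. (5 + v), ∅) :: 3], E=∅, C=[AP], D=∅>
step 9: <S=∅, E={v↦3}, C=[(5 + v)], D=[(∅, ∅, ∅)]>
step 10: <S=∅, E={v↦3}, C=[5 :: v :: PRIM2(add)], D=[(∅, ∅, ∅)]>
step 11: <S=[5], E={v↦3}, C=[v :: PRIM2(add)], D=[(∅, ∅, ∅)]>
step 12: <S=[3 :: 5], E={v↦3}, C=[PRIM2(add)], D=[(∅, ∅, ∅)]>
step 13: <S=[8], E={v↦3}, C=∅, D=[(∅, ∅, ∅)]>
step 14: <S=[8], E=∅, C=∅, D=∅>
→ final value 8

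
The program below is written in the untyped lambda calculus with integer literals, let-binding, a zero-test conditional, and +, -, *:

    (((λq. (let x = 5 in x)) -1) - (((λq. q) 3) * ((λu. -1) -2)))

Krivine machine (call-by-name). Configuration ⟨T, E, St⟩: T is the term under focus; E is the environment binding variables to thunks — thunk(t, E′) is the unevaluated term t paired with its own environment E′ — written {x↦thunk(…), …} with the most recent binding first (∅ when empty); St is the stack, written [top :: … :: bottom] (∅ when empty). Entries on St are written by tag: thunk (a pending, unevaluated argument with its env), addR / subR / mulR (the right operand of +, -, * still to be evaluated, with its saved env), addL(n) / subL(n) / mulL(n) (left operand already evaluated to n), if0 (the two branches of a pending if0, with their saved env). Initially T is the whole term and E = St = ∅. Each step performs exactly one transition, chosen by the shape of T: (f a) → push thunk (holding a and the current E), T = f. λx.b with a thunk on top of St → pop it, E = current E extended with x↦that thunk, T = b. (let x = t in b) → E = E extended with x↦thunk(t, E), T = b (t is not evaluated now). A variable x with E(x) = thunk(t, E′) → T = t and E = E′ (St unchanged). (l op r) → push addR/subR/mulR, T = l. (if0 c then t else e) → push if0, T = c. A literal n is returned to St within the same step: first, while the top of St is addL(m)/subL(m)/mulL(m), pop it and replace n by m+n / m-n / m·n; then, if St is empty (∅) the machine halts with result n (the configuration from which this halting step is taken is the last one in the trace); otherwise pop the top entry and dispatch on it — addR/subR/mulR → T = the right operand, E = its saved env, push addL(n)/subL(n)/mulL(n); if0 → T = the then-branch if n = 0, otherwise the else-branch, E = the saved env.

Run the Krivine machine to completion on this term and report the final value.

Answer: 8

Derivation:
t=0: [T=(((λq. (let x = 5 in x)) -1) - (((λq. q) 3) * ((λu. -1) -2))) | E=∅ | St=∅]
t=1: [T=((λq. (let x = 5 in x)) -1) | E=∅ | St=[subR]]
t=2: [T=(λq. (let x = 5 in x)) | E=∅ | St=[thunk :: subR]]
t=3: [T=(let x = 5 in x) | E={q↦thunk(-1, ∅)} | St=[subR]]
t=4: [T=x | E={x↦thunk(5, {q↦thunk(-1, ∅)}), q↦thunk(-1, ∅)} | St=[subR]]
t=5: [T=5 | E={q↦thunk(-1, ∅)} | St=[subR]]
t=6: [T=(((λq. q) 3) * ((λu. -1) -2)) | E=∅ | St=[subL(5)]]
t=7: [T=((λq. q) 3) | E=∅ | St=[mulR :: subL(5)]]
t=8: [T=(λq. q) | E=∅ | St=[thunk :: mulR :: subL(5)]]
t=9: [T=q | E={q↦thunk(3, ∅)} | St=[mulR :: subL(5)]]
t=10: [T=3 | E=∅ | St=[mulR :: subL(5)]]
t=11: [T=((λu. -1) -2) | E=∅ | St=[mulL(3) :: subL(5)]]
t=12: [T=(λu. -1) | E=∅ | St=[thunk :: mulL(3) :: subL(5)]]
t=13: [T=-1 | E={u↦thunk(-2, ∅)} | St=[mulL(3) :: subL(5)]]
→ final value 8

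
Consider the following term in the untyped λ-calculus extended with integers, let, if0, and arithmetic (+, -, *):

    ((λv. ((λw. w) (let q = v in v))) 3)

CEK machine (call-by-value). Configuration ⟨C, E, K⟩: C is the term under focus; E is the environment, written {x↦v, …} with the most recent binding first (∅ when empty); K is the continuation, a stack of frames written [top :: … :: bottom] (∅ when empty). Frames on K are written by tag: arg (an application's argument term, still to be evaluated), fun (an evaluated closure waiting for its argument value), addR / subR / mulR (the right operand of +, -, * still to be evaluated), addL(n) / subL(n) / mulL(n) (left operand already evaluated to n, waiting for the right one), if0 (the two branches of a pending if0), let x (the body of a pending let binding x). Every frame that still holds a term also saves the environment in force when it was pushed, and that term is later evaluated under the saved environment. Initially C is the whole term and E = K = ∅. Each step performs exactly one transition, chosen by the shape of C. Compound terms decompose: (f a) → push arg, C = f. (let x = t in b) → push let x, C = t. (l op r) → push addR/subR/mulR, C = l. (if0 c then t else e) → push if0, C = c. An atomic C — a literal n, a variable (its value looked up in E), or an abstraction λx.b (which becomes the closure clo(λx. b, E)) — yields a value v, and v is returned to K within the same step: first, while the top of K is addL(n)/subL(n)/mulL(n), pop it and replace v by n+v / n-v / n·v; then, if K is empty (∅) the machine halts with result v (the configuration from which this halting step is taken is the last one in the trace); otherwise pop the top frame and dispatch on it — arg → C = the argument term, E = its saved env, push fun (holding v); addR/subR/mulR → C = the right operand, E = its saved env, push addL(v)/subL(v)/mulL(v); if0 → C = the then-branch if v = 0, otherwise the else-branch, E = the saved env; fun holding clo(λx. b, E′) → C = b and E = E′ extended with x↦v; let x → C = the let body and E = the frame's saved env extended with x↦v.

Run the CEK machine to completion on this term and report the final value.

Answer: 3

Machine steps:
step 0: <C=((λv. ((λw. w) (let q = v in v))) 3), E=∅, K=∅>
step 1: <C=(λv. ((λw. w) (let q = v in v))), E=∅, K=[arg]>
step 2: <C=3, E=∅, K=[fun]>
step 3: <C=((λw. w) (let q = v in v)), E={v↦3}, K=∅>
step 4: <C=(λw. w), E={v↦3}, K=[arg]>
step 5: <C=(let q = v in v), E={v↦3}, K=[fun]>
step 6: <C=v, E={v↦3}, K=[let q :: fun]>
step 7: <C=v, E={q↦3, v↦3}, K=[fun]>
step 8: <C=w, E={w↦3, v↦3}, K=∅>
→ final value 3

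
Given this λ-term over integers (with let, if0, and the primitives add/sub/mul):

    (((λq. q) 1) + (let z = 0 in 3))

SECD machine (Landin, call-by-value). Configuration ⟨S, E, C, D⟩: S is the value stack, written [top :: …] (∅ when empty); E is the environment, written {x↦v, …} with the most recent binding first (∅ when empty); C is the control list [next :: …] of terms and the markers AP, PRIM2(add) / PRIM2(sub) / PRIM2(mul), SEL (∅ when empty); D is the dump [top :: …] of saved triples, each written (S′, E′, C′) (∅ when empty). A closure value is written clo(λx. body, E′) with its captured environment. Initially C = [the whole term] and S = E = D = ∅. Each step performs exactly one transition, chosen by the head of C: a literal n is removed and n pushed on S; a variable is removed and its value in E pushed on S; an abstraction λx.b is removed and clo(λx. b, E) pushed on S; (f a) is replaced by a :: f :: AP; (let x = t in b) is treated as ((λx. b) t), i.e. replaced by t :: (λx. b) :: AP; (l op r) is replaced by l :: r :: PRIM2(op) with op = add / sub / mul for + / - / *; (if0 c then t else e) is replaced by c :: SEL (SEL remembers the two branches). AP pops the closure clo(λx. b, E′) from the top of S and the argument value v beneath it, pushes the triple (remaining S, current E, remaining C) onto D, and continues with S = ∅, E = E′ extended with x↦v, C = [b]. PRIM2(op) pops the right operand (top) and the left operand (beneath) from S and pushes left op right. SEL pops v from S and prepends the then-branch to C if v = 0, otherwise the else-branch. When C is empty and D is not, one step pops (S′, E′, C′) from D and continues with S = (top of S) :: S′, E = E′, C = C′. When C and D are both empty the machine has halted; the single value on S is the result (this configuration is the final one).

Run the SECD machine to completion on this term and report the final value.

Answer: 4

Execution trace:
step 0: ⟨S=∅; E=∅; C=[(((λq. q) 1) + (let z = 0 in 3))]; D=∅⟩
step 1: ⟨S=∅; E=∅; C=[((λq. q) 1) :: (let z = 0 in 3) :: PRIM2(add)]; D=∅⟩
step 2: ⟨S=∅; E=∅; C=[1 :: (λq. q) :: AP :: (let z = 0 in 3) :: PRIM2(add)]; D=∅⟩
step 3: ⟨S=[1]; E=∅; C=[(λq. q) :: AP :: (let z = 0 in 3) :: PRIM2(add)]; D=∅⟩
step 4: ⟨S=[clo(λq. q, ∅) :: 1]; E=∅; C=[AP :: (let z = 0 in 3) :: PRIM2(add)]; D=∅⟩
step 5: ⟨S=∅; E={q↦1}; C=[q]; D=[(∅, ∅, [(let z = 0 in 3) :: PRIM2(add)])]⟩
step 6: ⟨S=[1]; E={q↦1}; C=∅; D=[(∅, ∅, [(let z = 0 in 3) :: PRIM2(add)])]⟩
step 7: ⟨S=[1]; E=∅; C=[(let z = 0 in 3) :: PRIM2(add)]; D=∅⟩
step 8: ⟨S=[1]; E=∅; C=[0 :: (λz. 3) :: AP :: PRIM2(add)]; D=∅⟩
step 9: ⟨S=[0 :: 1]; E=∅; C=[(λz. 3) :: AP :: PRIM2(add)]; D=∅⟩
step 10: ⟨S=[clo(λz. 3, ∅) :: 0 :: 1]; E=∅; C=[AP :: PRIM2(add)]; D=∅⟩
step 11: ⟨S=∅; E={z↦0}; C=[3]; D=[([1], ∅, [PRIM2(add)])]⟩
step 12: ⟨S=[3]; E={z↦0}; C=∅; D=[([1], ∅, [PRIM2(add)])]⟩
step 13: ⟨S=[3 :: 1]; E=∅; C=[PRIM2(add)]; D=∅⟩
step 14: ⟨S=[4]; E=∅; C=∅; D=∅⟩
→ final value 4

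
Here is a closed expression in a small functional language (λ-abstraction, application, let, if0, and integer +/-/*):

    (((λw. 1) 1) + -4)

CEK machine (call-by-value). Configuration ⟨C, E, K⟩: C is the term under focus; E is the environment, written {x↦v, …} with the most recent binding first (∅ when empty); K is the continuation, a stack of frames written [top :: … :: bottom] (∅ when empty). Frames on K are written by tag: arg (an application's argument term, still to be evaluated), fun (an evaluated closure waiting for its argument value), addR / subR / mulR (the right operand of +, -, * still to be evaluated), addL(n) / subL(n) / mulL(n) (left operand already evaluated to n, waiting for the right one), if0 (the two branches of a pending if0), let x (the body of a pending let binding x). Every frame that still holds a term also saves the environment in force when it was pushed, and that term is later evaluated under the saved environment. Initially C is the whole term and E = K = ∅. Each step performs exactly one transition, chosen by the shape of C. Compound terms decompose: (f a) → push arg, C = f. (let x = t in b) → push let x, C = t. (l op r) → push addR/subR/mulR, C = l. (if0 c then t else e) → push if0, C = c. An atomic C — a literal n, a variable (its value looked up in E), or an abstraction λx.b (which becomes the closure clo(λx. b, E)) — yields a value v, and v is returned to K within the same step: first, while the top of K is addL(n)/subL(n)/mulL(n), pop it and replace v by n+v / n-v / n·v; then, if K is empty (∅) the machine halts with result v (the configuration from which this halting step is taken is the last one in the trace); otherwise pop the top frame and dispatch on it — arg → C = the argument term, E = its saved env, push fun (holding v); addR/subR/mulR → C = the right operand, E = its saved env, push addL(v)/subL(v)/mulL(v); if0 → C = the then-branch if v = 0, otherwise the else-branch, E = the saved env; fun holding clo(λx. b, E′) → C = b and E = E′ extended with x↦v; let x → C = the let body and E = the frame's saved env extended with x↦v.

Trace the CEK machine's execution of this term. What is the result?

Answer: -3

Execution trace:
0. <C=(((λw. 1) 1) + -4), E=∅, K=∅>
1. <C=((λw. 1) 1), E=∅, K=[addR]>
2. <C=(λw. 1), E=∅, K=[arg :: addR]>
3. <C=1, E=∅, K=[fun :: addR]>
4. <C=1, E={w↦1}, K=[addR]>
5. <C=-4, E=∅, K=[addL(1)]>
→ final value -3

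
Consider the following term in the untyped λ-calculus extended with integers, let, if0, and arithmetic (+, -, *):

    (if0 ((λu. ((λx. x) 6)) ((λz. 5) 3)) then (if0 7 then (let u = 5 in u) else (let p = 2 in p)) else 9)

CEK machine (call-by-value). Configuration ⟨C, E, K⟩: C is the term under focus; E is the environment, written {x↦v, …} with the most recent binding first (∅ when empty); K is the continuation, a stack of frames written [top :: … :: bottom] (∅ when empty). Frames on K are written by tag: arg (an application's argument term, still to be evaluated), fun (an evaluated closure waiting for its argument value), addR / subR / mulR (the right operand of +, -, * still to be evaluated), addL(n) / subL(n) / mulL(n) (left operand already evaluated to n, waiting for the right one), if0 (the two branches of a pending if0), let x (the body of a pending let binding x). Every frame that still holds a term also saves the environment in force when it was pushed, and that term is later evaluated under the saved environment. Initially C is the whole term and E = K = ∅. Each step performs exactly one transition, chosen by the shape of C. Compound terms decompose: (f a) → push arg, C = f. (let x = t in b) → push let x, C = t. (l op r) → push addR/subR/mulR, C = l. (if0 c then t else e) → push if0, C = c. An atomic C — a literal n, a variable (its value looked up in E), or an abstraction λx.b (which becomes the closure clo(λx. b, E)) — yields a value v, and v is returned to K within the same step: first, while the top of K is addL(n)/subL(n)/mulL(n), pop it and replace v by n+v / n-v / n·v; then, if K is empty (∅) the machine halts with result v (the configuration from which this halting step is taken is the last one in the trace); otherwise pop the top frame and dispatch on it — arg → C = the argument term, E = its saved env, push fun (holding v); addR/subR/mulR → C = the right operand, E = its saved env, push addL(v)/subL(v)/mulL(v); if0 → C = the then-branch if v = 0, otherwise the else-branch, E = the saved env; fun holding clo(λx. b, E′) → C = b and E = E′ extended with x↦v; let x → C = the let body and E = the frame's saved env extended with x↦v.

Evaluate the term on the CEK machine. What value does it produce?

t=0: ⟨C=(if0 ((λu. ((λx. x) 6)) ((λz. 5) 3)) then (if0 7 then (let u = 5 in u) else (let p = 2 in p)) else 9); E=∅; K=∅⟩
t=1: ⟨C=((λu. ((λx. x) 6)) ((λz. 5) 3)); E=∅; K=[if0]⟩
t=2: ⟨C=(λu. ((λx. x) 6)); E=∅; K=[arg :: if0]⟩
t=3: ⟨C=((λz. 5) 3); E=∅; K=[fun :: if0]⟩
t=4: ⟨C=(λz. 5); E=∅; K=[arg :: fun :: if0]⟩
t=5: ⟨C=3; E=∅; K=[fun :: fun :: if0]⟩
t=6: ⟨C=5; E={z↦3}; K=[fun :: if0]⟩
t=7: ⟨C=((λx. x) 6); E={u↦5}; K=[if0]⟩
t=8: ⟨C=(λx. x); E={u↦5}; K=[arg :: if0]⟩
t=9: ⟨C=6; E={u↦5}; K=[fun :: if0]⟩
t=10: ⟨C=x; E={x↦6, u↦5}; K=[if0]⟩
t=11: ⟨C=9; E=∅; K=∅⟩
→ final value 9

Answer: 9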